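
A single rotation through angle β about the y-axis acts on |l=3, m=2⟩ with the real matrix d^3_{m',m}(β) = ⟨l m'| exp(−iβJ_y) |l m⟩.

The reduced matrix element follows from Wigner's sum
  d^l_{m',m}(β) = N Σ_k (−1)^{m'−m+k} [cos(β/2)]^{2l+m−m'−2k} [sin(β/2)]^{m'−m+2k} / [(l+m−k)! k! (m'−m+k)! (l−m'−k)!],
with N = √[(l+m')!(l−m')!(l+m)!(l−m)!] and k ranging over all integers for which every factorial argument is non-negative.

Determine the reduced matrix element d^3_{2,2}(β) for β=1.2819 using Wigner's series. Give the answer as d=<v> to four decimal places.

d=-0.4727

d^3_{2,2}(β=1.2819) via Wigner's sum:
Half-angle: c=0.801528, s=0.597957. N=√(120·1·120·1)=120.000000
k: max(0,(2)−(2))=0 … min(3+(2),3−(2))=1
  k=0: (−1)^0·120.0000/(120)·0.8015^6·0.5980^0 = +0.265163
  k=1: (−1)^1·120.0000/(24)·0.8015^4·0.5980^2 = -0.737879
d^3_{2,2}(1.2819) = +0.265163 -0.737879 = -0.472716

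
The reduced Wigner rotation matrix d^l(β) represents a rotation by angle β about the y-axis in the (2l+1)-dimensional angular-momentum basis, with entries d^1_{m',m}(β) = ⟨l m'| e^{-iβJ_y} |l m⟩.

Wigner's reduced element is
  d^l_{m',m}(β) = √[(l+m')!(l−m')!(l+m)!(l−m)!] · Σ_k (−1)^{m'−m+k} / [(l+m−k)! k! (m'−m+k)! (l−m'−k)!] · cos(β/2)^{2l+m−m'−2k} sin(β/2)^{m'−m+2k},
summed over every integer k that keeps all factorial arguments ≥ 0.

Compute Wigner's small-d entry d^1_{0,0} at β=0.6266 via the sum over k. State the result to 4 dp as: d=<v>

d=0.8100

d^1_{0,0}(β=0.6266) via Wigner's sum:
Half-angle: c=0.951322, s=0.308200. N=√(1·1·1·1)=1.000000
The bounds max(0,m−m')=0 and min(l+m,l−m')=1 give 2 terms
  k=0: (−1)^0·1.0000/(1)·0.9513^2·0.3082^0 = +0.905013
  k=1: (−1)^1·1.0000/(1)·0.9513^0·0.3082^2 = -0.094987
d^1_{0,0}(0.6266) = +0.905013 -0.094987 = +0.810026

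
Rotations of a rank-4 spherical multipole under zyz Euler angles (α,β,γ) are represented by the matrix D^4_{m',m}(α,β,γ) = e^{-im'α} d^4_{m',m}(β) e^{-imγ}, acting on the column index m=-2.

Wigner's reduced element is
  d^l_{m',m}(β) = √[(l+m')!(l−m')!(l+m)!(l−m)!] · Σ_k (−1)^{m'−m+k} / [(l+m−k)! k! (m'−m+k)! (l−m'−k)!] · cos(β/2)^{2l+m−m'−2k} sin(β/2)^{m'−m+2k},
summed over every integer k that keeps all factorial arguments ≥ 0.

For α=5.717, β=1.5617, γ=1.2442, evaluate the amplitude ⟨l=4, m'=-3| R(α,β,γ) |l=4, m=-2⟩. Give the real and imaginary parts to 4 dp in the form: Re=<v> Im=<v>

D^4_{-3,-2}(5.717,1.5617,1.2442) = e^{-i·-3·5.717}·d^4_{-3,-2}(1.5617)·e^{-i·-2·1.2442}. Compute d first:
c=cos(1.5617/2)=0.710315, s=sin(1.5617/2)=0.703883; N=√[1·5040·2·720]=2693.993318
Admissible k: 1..2 (factorial args all ≥0)
  k=1: (−1)^0·2693.9933/(720)·0.7103^7·0.7039^1 = +0.240283
  k=2: (−1)^1·2693.9933/(240)·0.7103^5·0.7039^3 = -0.707854
d^4_{-3,-2}(1.5617) = +0.240283 -0.707854 = -0.467571
Attach z-rotation phases: D = e^{-i(-3)(5.717)}·(-0.467571)·e^{-i(-2)(1.2442)} = -0.329149-0.332089i

Re=-0.3291 Im=-0.3321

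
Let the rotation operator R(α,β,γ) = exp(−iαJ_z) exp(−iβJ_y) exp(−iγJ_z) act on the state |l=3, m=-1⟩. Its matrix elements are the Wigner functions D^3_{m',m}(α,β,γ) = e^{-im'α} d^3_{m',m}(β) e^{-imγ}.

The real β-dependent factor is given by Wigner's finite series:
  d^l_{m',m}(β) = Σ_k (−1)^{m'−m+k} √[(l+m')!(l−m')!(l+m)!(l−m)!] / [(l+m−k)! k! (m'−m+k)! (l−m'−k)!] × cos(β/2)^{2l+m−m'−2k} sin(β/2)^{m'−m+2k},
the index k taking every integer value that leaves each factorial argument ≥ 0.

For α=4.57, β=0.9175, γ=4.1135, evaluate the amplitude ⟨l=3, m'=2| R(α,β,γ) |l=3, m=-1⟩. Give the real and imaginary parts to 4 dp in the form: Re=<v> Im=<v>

First d^3_{2,-1}(β=0.9175), then the phase factors e^{-i(2)α} and e^{-i(-1)γ}:
c=cos(0.9175/2)=0.896607, s=sin(0.9175/2)=0.442828; N=√[120·1·2·24]=75.894664
Admissible k: 0..1 (factorial args all ≥0)
  k=0: (−1)^3·75.8947/(12)·0.8966^3·0.4428^3 = -0.395859
  k=1: (−1)^4·75.8947/(24)·0.8966^1·0.4428^5 = +0.048281
d^3_{2,-1}(0.9175) = -0.395859 +0.048281 = -0.347578
Attach z-rotation phases: D = e^{-i(2)(4.57)}·(-0.347578)·e^{-i(-1)(4.1135)} = -0.107392-0.330571i

Re=-0.1074 Im=-0.3306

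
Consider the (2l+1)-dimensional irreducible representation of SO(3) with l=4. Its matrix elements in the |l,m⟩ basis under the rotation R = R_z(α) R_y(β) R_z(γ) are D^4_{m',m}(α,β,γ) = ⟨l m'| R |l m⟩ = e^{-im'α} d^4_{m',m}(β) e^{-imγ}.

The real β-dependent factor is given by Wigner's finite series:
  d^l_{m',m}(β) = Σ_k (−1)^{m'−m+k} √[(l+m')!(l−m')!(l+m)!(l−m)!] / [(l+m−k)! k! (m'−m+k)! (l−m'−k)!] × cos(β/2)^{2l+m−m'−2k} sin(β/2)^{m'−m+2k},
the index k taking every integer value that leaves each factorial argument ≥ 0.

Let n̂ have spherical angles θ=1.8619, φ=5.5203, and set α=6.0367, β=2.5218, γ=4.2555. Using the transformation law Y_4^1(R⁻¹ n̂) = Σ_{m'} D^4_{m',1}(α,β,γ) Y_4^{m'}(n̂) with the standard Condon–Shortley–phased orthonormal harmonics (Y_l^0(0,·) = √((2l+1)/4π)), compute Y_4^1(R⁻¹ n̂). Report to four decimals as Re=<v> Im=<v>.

Need the full column D^4_{m',1} for m'=−4..4 at α=6.0367, β=2.5218, γ=4.2555.
cos(β/2)=0.304960, sin(β/2)=0.952365
d^4_{-4,1}: single k=5 term ⇒ +0.166280;  D = +0.083924+0.143547i
d^4_{-3,1}: k∈[4..5] ⇒ +0.094125 -0.550778 = -0.456654;  D = -0.127325-0.438544i
d^4_{-2,1}: k∈[3..5] ⇒ +0.032221 -0.471359 +0.919398 = +0.480260;  D = +0.017325+0.479947i
d^4_{-1,1}: k∈[2..5] ⇒ +0.007296 -0.213455 +1.040873 -0.676750 = +0.157964;  D = -0.032992+0.154480i
d^4_{0,1}: k∈[1..4] ⇒ +0.001045 -0.061135 +0.596228 -0.969131 = -0.432993;  D = +0.191019-0.388581i
d^4_{1,1}: k∈[0..3] ⇒ +0.000075 -0.010943 +0.213455 -0.693915 = -0.491329;  D = +0.317789-0.374719i
d^4_{2,1}: k∈[0..2] ⇒ -0.000991 +0.048332 -0.314240 = -0.266899;  D = +0.217078-0.155281i
d^4_{3,1}: k∈[0..1] ⇒ +0.005791 -0.094125 = -0.088334;  D = +0.082213-0.032309i
d^4_{4,1}: single k=0 term ⇒ -0.017050;  D = +0.016910-0.002176i
Y_4^{m'}(θ=1.8619,φ=5.5203) and Σ D·Y over m':
  (+0.0839+0.1435i)·(-0.3711+0.0335i)  (-0.1273-0.4385i)·(+0.2077-0.2379i)  (+0.0173+0.4799i)·(-0.0058-0.1298i)  (-0.0330+0.1545i)·(+0.2278+0.2178i)  (+0.1910-0.3886i)·(+0.0811+0.0000i)  (+0.3178-0.3747i)·(-0.2278+0.2178i)  (+0.2171-0.1553i)·(-0.0058+0.1298i)  (+0.0822-0.0323i)·(-0.2077-0.2379i)  (+0.0169-0.0022i)·(-0.3711-0.0335i)
Y_4^1(R⁻¹ n̂) = -0.133189+0.051273i

Re=-0.1332 Im=0.0513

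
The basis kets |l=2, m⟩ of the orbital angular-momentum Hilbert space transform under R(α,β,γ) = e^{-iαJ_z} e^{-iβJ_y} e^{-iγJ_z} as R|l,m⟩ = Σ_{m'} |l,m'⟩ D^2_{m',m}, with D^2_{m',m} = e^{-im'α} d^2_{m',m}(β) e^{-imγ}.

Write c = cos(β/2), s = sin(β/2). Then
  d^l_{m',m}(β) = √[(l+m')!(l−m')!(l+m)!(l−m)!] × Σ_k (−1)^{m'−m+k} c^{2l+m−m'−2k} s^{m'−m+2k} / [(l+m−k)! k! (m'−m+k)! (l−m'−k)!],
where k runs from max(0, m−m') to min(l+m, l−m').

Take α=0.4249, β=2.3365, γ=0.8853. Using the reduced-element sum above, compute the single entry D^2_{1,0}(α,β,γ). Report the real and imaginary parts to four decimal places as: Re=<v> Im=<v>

Re=0.5575 Im=-0.2522

D^2_{1,0}(0.4249,2.3365,0.8853) = e^{-i·1·0.4249}·d^2_{1,0}(2.3365)·e^{-i·0·0.8853}. Compute d first:
Half-angle: c=0.391762, s=0.920066. N=√(6·1·2·2)=4.898979
k: max(0,(0)−(1))=0 … min(2+(0),2−(1))=1
  k=0: (−1)^1·4.8990/(2)·0.3918^3·0.9201^1 = -0.135507
  k=1: (−1)^2·4.8990/(2)·0.3918^1·0.9201^3 = +0.747405
d^2_{1,0}(2.3365) = -0.135507 +0.747405 = +0.611897
Attach z-rotation phases: D = e^{-i(1)(0.4249)}·(+0.611897)·e^{-i(0)(0.8853)} = +0.557488-0.252242i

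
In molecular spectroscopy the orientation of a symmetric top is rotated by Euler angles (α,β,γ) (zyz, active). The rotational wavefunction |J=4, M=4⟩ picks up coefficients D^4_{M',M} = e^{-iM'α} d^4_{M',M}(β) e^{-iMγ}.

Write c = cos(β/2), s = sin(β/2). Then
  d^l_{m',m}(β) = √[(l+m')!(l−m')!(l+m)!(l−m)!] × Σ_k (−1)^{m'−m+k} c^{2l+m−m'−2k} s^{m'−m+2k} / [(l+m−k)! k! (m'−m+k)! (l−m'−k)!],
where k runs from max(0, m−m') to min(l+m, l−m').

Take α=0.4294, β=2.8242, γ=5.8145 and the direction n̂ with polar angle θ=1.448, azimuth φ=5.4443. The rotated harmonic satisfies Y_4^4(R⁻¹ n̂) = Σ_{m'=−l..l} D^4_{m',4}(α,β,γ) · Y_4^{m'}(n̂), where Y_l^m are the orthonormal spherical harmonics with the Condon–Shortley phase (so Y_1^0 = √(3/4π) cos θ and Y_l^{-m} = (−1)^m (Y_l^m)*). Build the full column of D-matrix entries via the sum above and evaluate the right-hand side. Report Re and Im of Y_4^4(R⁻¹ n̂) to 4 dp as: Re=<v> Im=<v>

Need the full column D^4_{m',4} for m'=−4..4 at α=0.4294, β=2.8242, γ=5.8145.
cos(β/2)=0.158031, sin(β/2)=0.987434
d^4_{-4,4}: single k=8 term ⇒ +0.903785;  D = -0.813516-0.393724i
d^4_{-3,4}: single k=7 term ⇒ +0.409114;  D = -0.409021-0.008733i
d^4_{-2,4}: single k=6 term ⇒ +0.122493;  D = -0.112436+0.048608i
d^4_{-1,4}: single k=5 term ⇒ +0.027724;  D = -0.018558+0.020598i
d^4_{0,4}: single k=4 term ⇒ +0.004961;  D = -0.001485+0.004733i
d^4_{1,4}: single k=3 term ⇒ +0.000710;  D = +0.000089+0.000705i
d^4_{2,4}: single k=2 term ⇒ +0.000080;  D = +0.000042+0.000068i
d^4_{3,4}: single k=1 term ⇒ +0.000007;  D = +0.000006+0.000004i
d^4_{4,4}: single k=0 term ⇒ +0.000000;  D = +0.000000+0.000000i
Y_4^{m'}(θ=1.448,φ=5.4443) and Σ D·Y over m':
  (-0.8135-0.3937i)·(-0.4196-0.0912i)  (-0.4090-0.0087i)·(-0.1216+0.0877i)  (-0.1124+0.0486i)·(+0.0315-0.2932i)  (-0.0186+0.0206i)·(-0.1113-0.1239i)  (-0.0015+0.0047i)·(+0.2706+0.0000i)  (+0.0001+0.0007i)·(+0.1113-0.1239i)  (+0.0000+0.0001i)·(+0.0315+0.2932i)  (+0.0000+0.0000i)·(+0.1216+0.0877i)  (+0.0000+0.0000i)·(-0.4196+0.0912i)
Y_4^4(R⁻¹ n̂) = +0.370918+0.240418i

Re=0.3709 Im=0.2404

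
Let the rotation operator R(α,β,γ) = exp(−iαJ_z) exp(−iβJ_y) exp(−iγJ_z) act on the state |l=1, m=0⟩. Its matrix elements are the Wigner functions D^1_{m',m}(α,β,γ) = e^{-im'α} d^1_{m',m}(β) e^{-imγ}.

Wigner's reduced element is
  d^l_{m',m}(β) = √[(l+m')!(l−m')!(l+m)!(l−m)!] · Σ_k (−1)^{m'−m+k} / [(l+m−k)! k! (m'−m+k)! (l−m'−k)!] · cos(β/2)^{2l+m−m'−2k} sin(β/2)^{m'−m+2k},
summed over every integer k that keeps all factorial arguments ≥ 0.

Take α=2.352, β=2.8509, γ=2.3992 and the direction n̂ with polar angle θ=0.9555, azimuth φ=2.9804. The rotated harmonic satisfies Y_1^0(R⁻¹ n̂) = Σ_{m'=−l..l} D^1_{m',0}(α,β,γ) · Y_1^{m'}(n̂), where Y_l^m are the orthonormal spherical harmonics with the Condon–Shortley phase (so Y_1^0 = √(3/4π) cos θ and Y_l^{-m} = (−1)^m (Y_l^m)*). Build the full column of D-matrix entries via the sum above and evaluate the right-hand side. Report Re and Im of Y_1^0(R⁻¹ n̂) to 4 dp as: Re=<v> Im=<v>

Re=-0.1777 Im=0.0000

Need the full column D^1_{m',0} for m'=−1..1 at α=2.352, β=2.8509, γ=2.3992.
cos(β/2)=0.144835, sin(β/2)=0.989456
d^1_{-1,0}: single k=1 term ⇒ +0.202668;  D = -0.142706+0.143908i
d^1_{0,0}: k∈[0..1] ⇒ +0.020977 -0.979023 = -0.958046;  D = -0.958046+0.000000i
d^1_{1,0}: single k=0 term ⇒ -0.202668;  D = +0.142706+0.143908i
Y_1^{m'}(θ=0.9555,φ=2.9804) and Σ D·Y over m':
  (-0.1427+0.1439i)·(-0.2785-0.0453i)  (-0.9580+0.0000i)·(+0.2820+0.0000i)  (+0.1427+0.1439i)·(+0.2785-0.0453i)
Y_1^0(R⁻¹ n̂) = -0.177677+0.000000i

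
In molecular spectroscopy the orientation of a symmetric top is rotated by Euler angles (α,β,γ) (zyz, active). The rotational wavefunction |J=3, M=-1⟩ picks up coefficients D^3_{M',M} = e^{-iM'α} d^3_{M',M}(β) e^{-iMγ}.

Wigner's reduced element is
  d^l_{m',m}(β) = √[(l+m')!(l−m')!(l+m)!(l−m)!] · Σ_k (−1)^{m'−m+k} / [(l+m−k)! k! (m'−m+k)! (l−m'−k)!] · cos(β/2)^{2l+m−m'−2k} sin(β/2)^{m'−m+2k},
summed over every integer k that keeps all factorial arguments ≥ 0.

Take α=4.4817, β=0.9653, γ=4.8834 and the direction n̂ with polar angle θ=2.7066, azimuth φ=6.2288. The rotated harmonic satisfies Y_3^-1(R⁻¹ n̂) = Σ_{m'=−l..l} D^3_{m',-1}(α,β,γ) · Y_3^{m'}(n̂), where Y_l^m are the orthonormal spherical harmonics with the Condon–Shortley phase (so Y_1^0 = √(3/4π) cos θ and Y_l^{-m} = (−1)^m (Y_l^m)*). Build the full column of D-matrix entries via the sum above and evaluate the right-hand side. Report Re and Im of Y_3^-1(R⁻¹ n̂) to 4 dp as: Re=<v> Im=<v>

Need the full column D^3_{m',-1} for m'=−3..3 at α=4.4817, β=0.9653, γ=4.8834.
cos(β/2)=0.885768, sin(β/2)=0.464128
d^3_{-3,-1}: single k=2 term ⇒ +0.513572;  D = +0.445418-0.255654i
d^3_{-2,-1}: k∈[1..2] ⇒ +0.800273 -0.439444 = +0.360829;  D = +0.103307+0.345724i
d^3_{-1,-1}: k∈[0..2] ⇒ +0.482970 -1.060830 +0.218445 = -0.359415;  D = +0.358775-0.021436i
d^3_{0,-1}: k∈[0..2] ⇒ -0.876655 +0.722080 -0.066085 = -0.220659;  D = -0.037551+0.217440i
d^3_{1,-1}: k∈[0..2] ⇒ +0.795623 -0.291260 +0.009996 = +0.514358;  D = +0.473414+0.201106i
d^3_{2,-1}: k∈[0..1] ⇒ -0.439444 +0.060327 = -0.379117;  D = +0.224086-0.305803i
d^3_{3,-1}: single k=0 term ⇒ +0.141006;  D = -0.091668-0.107143i
Y_3^{m'}(θ=2.7066,φ=6.2288) and Σ D·Y over m':
  (+0.4454-0.2557i)·(+0.0308+0.0051i)  (+0.1033+0.3457i)·(-0.1636-0.0179i)  (+0.3588-0.0214i)·(+0.4232+0.0230i)  (-0.0376+0.2174i)·(-0.3764+0.0000i)  (+0.4734+0.2011i)·(-0.4232+0.0230i)  (+0.2241-0.3058i)·(-0.1636+0.0179i)  (-0.0917-0.1071i)·(-0.0308+0.0051i)
Y_3^-1(R⁻¹ n̂) = -0.062061-0.163999i

Re=-0.0621 Im=-0.1640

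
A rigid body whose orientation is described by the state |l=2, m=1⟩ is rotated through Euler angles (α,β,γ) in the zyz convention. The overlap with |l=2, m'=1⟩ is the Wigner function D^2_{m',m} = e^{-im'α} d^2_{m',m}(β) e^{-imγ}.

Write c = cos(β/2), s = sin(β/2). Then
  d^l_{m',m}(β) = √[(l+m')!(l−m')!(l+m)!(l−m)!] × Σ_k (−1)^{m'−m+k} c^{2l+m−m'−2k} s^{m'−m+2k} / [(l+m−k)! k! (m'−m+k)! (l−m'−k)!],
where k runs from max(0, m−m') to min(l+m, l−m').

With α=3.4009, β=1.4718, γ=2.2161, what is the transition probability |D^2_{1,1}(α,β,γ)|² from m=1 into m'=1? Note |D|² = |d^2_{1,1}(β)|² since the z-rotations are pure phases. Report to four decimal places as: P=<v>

First d^2_{1,1}(β=1.4718), then the phase factors e^{-i(1)α} and e^{-i(1)γ}:
Half-angle: c=0.741227, s=0.671255. N=√(6·1·6·1)=6.000000
Admissible k: 0..1 (factorial args all ≥0)
  k=0: (−1)^0·6.0000/(6)·0.7412^4·0.6713^0 = +0.301859
  k=1: (−1)^1·6.0000/(2)·0.7412^2·0.6713^2 = -0.742674
d^2_{1,1}(1.4718) = +0.301859 -0.742674 = -0.440814
|D^2_{1,1}|² = |d^2_{1,1}(β)|² = (-0.440814)² = 0.194317 (the z-rotation phases have unit modulus)

P=0.1943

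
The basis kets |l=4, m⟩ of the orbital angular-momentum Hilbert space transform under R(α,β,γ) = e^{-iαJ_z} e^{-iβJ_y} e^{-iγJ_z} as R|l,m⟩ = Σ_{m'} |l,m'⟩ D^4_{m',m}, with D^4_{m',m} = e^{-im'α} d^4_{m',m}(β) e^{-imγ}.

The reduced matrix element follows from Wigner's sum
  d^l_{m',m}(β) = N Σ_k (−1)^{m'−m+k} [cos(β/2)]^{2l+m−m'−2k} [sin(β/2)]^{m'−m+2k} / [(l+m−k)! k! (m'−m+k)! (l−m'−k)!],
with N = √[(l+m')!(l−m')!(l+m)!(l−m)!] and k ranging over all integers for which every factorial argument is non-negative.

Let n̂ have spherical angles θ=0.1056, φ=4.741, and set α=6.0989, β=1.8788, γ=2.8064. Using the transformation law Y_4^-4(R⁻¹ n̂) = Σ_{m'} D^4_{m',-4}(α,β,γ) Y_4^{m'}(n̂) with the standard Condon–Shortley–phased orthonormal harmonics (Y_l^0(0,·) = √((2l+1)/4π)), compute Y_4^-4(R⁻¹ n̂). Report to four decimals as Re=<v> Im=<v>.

Re=-0.0747 Im=-0.3683

Need the full column D^4_{m',-4} for m'=−4..4 at α=6.0989, β=1.8788, γ=2.8064.
cos(β/2)=0.590272, sin(β/2)=0.807204
d^4_{-4,-4}: single k=0 term ⇒ +0.014737;  D = -0.007157-0.012883i
d^4_{-3,-4}: single k=0 term ⇒ -0.057003;  D = +0.018084+0.054058i
d^4_{-2,-4}: single k=0 term ⇒ +0.145835;  D = -0.020140-0.144437i
d^4_{-1,-4}: single k=0 term ⇒ -0.282037;  D = -0.012896+0.281742i
d^4_{0,-4}: single k=0 term ⇒ +0.431214;  D = +0.098318-0.419856i
d^4_{1,-4}: single k=0 term ⇒ -0.527434;  D = -0.212324+0.482810i
d^4_{2,-4}: single k=0 term ⇒ +0.510016;  D = +0.287386-0.421339i
d^4_{3,-4}: single k=0 term ⇒ -0.372804;  D = -0.262948+0.264275i
d^4_{4,-4}: single k=0 term ⇒ +0.180246;  D = +0.148393-0.102314i
Y_4^{m'}(θ=0.1056,φ=4.741) and Σ D·Y over m':
  (-0.0072-0.0129i)·(+0.0001-0.0000i)  (+0.0181+0.0541i)·(-0.0001-0.0015i)  (-0.0201-0.1444i)·(-0.0220+0.0013i)  (-0.0129+0.2817i)·(+0.0056+0.1944i)  (+0.0983-0.4199i)·(+0.7997+0.0000i)  (-0.2123+0.4828i)·(-0.0056+0.1944i)  (+0.2874-0.4213i)·(-0.0220-0.0013i)  (-0.2629+0.2643i)·(+0.0001-0.0015i)  (+0.1484-0.1023i)·(+0.0001+0.0000i)
Y_4^-4(R⁻¹ n̂) = -0.074688-0.368254i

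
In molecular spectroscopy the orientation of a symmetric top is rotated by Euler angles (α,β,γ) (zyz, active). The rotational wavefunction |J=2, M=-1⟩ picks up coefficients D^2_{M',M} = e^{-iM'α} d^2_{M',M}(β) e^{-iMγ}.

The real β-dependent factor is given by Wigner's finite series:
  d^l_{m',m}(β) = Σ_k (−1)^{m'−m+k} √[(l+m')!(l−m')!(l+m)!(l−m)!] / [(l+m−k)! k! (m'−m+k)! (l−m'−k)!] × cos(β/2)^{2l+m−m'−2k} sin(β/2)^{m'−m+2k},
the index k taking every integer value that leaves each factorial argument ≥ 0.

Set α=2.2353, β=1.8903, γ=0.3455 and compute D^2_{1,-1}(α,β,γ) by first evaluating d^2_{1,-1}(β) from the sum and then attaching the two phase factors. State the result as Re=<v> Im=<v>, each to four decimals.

Re=-0.0766 Im=-0.2320

D^2_{1,-1}(2.2353,1.8903,0.3455) = e^{-i·1·2.2353}·d^2_{1,-1}(1.8903)·e^{-i·-1·0.3455}. Compute d first:
Half-angle: c=0.585621, s=0.810585. N=√(6·1·1·6)=6.000000
k: max(0,(-1)−(1))=0 … min(2+(-1),2−(1))=1
  k=0: (−1)^2·6.0000/(2)·0.5856^2·0.8106^2 = +0.676008
  k=1: (−1)^3·6.0000/(6)·0.5856^0·0.8106^4 = -0.431712
d^2_{1,-1}(1.8903) = +0.676008 -0.431712 = +0.244296
Attach z-rotation phases: D = e^{-i(1)(2.2353)}·(+0.244296)·e^{-i(-1)(0.3455)} = -0.076616-0.231971i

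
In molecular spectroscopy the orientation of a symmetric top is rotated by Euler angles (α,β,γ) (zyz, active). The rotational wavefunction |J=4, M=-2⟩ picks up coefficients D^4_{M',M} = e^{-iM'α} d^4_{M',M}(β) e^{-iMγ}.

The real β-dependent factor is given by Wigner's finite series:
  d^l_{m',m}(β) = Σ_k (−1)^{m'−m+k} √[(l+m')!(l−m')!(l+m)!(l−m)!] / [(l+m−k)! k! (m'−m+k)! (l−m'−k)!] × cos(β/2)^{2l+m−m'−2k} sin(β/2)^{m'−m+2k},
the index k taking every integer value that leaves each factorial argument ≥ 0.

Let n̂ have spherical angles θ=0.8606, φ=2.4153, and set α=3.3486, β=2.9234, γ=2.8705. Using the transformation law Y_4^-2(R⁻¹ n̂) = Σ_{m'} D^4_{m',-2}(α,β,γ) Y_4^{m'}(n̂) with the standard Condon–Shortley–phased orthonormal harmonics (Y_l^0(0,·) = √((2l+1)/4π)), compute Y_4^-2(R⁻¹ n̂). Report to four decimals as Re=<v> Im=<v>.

Need the full column D^4_{m',-2} for m'=−4..4 at α=3.3486, β=2.9234, γ=2.8705.
cos(β/2)=0.108880, sin(β/2)=0.994055
d^4_{-4,-2}: single k=2 term ⇒ +0.000009;  D = +0.000008+0.000002i
d^4_{-3,-2}: k∈[1..2] ⇒ +0.000001 -0.000169 = -0.000168;  D = +0.000168+0.000013i
d^4_{-2,-2}: k∈[0..2] ⇒ +0.000000 -0.000020 +0.002058 = +0.002039;  D = +0.002022-0.000261i
d^4_{-1,-2}: k∈[0..2] ⇒ -0.000001 +0.000319 -0.017718 = -0.017400;  D = +0.016432-0.005723i
d^4_{0,-2}: k∈[0..2] ⇒ +0.000016 -0.003472 +0.108513 = +0.105057;  D = +0.089990-0.054210i
d^4_{1,-2}: k∈[0..2] ⇒ -0.000213 +0.026577 -0.443054 = -0.416690;  D = +0.305117-0.283786i
d^4_{2,-2}: k∈[0..2] ⇒ +0.002058 -0.137259 +0.953417 = +0.818217;  D = +0.471807-0.668488i
d^4_{3,-2}: k∈[0..1] ⇒ -0.014063 +0.390737 = +0.376674;  D = -0.149313+0.345817i
d^4_{4,-2}: single k=0 term ⇒ +0.060525;  D = +0.012059-0.059312i
Y_4^{m'}(θ=0.8606,φ=2.4153) and Σ D·Y over m':
  (+0.0000+0.0000i)·(-0.1422+0.0343i)  (+0.0002+0.0000i)·(+0.2032-0.2920i)  (+0.0020-0.0003i)·(+0.0448+0.3773i)  (+0.0164-0.0057i)·(+0.0043+0.0038i)  (+0.0900-0.0542i)·(-0.3626+0.0000i)  (+0.3051-0.2838i)·(-0.0043+0.0038i)  (+0.4718-0.6685i)·(+0.0448-0.3773i)  (-0.1493+0.3458i)·(-0.2032-0.2920i)  (+0.0121-0.0593i)·(-0.1422-0.0343i)
Y_4^-2(R⁻¹ n̂) = -0.136053-0.203859i

Re=-0.1361 Im=-0.2039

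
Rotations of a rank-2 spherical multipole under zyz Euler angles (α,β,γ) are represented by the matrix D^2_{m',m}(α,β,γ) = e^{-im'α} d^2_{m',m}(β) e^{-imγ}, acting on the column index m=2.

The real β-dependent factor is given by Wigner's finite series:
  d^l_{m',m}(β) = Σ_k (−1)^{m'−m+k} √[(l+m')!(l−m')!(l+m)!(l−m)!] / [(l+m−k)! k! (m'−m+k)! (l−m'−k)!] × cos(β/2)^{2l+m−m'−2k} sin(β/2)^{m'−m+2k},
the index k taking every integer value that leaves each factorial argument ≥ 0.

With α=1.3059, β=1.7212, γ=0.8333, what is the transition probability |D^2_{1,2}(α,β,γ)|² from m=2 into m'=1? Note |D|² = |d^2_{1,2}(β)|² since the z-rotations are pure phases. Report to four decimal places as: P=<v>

P=0.1766

First d^2_{1,2}(β=1.7212), then the phase factors e^{-i(1)α} and e^{-i(2)γ}:
Half-angle: c=0.651983, s=0.758234. N=√(6·1·24·1)=12.000000
Admissible k: 1..1 (factorial args all ≥0)
  k=1: (−1)^0·12.0000/(6)·0.6520^3·0.7582^1 = +0.420282
d^2_{1,2}(1.7212) = +0.420282
|D^2_{1,2}|² = |d^2_{1,2}(β)|² = (+0.420282)² = 0.176637 (the z-rotation phases have unit modulus)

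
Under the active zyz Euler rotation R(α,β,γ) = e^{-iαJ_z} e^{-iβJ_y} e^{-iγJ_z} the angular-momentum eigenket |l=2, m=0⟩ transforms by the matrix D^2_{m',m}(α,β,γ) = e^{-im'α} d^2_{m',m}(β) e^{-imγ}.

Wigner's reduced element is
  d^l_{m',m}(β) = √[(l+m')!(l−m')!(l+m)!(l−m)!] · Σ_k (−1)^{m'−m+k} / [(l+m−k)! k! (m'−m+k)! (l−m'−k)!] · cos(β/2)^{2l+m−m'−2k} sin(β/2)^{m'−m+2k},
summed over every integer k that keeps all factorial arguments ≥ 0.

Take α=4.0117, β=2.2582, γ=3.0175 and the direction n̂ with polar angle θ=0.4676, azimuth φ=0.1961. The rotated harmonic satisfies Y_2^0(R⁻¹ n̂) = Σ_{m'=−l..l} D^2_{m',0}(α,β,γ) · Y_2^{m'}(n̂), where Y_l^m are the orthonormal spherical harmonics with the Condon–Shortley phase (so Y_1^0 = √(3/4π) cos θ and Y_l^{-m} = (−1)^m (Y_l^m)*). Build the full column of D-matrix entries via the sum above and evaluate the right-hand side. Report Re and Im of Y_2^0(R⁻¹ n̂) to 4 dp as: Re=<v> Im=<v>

Re=0.3500 Im=0.0000

Need the full column D^2_{m',0} for m'=−2..2 at α=4.0117, β=2.2582, γ=3.0175.
cos(β/2)=0.427474, sin(β/2)=0.904028
d^2_{-2,0}: single k=2 term ⇒ +0.365812;  D = -0.061679+0.360575i
d^2_{-1,0}: k∈[1..2] ⇒ +0.172976 -0.773625 = -0.600649;  D = +0.387265+0.459135i
d^2_{0,0}: k∈[0..2] ⇒ +0.033392 -0.597368 +0.667924 = +0.103947;  D = +0.103947+0.000000i
d^2_{1,0}: k∈[0..1] ⇒ -0.172976 +0.773625 = +0.600649;  D = -0.387265+0.459135i
d^2_{2,0}: single k=0 term ⇒ +0.365812;  D = -0.061679-0.360575i
Y_2^{m'}(θ=0.4676,φ=0.1961) and Σ D·Y over m':
  (-0.0617+0.3606i)·(+0.0725-0.0300i)  (+0.3873+0.4591i)·(+0.3049-0.0606i)  (+0.1039+0.0000i)·(+0.4385+0.0000i)  (-0.3873+0.4591i)·(-0.3049-0.0606i)  (-0.0617-0.3606i)·(+0.0725+0.0300i)
Y_2^0(R⁻¹ n̂) = +0.350030+0.000000i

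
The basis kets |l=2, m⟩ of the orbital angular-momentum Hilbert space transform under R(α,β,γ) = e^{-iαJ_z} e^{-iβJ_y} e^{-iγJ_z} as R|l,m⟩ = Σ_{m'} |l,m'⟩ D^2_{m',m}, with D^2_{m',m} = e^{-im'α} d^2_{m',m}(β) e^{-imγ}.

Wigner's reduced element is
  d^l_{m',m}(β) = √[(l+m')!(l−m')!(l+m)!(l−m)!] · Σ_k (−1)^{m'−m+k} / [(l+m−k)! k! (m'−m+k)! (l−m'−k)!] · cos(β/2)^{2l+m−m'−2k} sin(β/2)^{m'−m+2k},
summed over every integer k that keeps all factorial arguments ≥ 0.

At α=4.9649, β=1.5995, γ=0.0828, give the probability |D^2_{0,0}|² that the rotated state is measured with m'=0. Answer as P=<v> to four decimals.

P=0.2488

Split into d^2_{0,0}(β=1.5995) × two z-phases.
Half-angle: c=0.696886, s=0.717182. N=√(2·2·2·2)=4.000000
k∈{0,1,2} keeps every argument non-negative
  k=0: (−1)^0·4.0000/(4)·0.6969^4·0.7172^0 = +0.235856
  k=1: (−1)^1·4.0000/(1)·0.6969^2·0.7172^2 = -0.999176
  k=2: (−1)^2·4.0000/(4)·0.6969^0·0.7172^4 = +0.264556
d^2_{0,0}(1.5995) = +0.235856 -0.999176 +0.264556 = -0.498764
|D^2_{0,0}|² = |d^2_{0,0}(β)|² = (-0.498764)² = 0.248766 (the z-rotation phases have unit modulus)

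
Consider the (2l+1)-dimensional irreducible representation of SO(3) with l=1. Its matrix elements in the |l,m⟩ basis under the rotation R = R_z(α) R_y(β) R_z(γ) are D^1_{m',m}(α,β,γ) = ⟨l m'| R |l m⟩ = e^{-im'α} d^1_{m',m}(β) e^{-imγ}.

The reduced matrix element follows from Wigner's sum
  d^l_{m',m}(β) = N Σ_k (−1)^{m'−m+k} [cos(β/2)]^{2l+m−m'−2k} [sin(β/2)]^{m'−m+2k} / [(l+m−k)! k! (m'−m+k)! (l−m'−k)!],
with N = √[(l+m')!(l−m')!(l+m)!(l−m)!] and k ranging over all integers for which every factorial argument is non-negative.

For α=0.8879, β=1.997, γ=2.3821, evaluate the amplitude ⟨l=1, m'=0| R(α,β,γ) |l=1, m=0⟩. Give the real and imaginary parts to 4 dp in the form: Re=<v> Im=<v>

First d^1_{0,0}(β=1.997), then the phase factors e^{-i(0)α} and e^{-i(0)γ}:
c=cos(1.997/2)=0.541564, s=sin(1.997/2)=0.840660; N=√[1·1·1·1]=1.000000
k∈{0,1} keeps every argument non-negative
  k=0: (−1)^0·1.0000/(1)·0.5416^2·0.8407^0 = +0.293291
  k=1: (−1)^1·1.0000/(1)·0.5416^0·0.8407^2 = -0.706709
d^1_{0,0}(1.997) = +0.293291 -0.706709 = -0.413417
D = (+1.000000+0.000000i)·(-0.413417)·(+1.000000+0.000000i) = -0.413417+0.000000i

Re=-0.4134 Im=0.0000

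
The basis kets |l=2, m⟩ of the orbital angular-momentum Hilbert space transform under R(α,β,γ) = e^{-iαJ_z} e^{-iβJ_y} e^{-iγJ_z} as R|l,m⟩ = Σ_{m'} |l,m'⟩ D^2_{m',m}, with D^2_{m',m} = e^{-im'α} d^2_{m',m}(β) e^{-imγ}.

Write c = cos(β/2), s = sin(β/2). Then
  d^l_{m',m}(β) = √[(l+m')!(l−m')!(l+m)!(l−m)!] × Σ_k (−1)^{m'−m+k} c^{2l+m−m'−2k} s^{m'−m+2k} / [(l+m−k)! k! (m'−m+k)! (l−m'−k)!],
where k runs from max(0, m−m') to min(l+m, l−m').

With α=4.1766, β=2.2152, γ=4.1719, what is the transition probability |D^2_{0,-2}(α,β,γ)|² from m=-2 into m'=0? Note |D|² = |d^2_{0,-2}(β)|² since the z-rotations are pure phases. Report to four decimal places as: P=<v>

P=0.1532

Split into d^2_{0,-2}(β=2.2152) × two z-phases.
Half-angle: c=0.446810, s=0.894629. N=√(2·2·1·24)=9.797959
k: max(0,(-2)−(0))=0 … min(2+(-2),2−(0))=0
  k=0: (−1)^2·9.7980/(4)·0.4468^2·0.8946^2 = +0.391388
d^2_{0,-2}(2.2152) = +0.391388
|D^2_{0,-2}|² = |d^2_{0,-2}(β)|² = (+0.391388)² = 0.153184 (the z-rotation phases have unit modulus)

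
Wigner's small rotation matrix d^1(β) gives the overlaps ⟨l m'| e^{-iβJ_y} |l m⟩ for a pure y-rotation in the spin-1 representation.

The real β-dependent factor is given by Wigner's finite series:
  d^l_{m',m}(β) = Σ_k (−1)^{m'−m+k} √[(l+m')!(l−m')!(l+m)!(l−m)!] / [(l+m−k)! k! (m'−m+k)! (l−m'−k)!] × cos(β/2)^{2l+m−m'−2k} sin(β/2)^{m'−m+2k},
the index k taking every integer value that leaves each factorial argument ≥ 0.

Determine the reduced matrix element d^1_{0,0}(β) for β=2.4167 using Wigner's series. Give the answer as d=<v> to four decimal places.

d^1_{0,0}(β=2.4167) via Wigner's sum:
c=cos(2.4167/2)=0.354563, s=sin(2.4167/2)=0.935032; N=√[1·1·1·1]=1.000000
The bounds max(0,m−m')=0 and min(l+m,l−m')=1 give 2 terms
  k=0: (−1)^0·1.0000/(1)·0.3546^2·0.9350^0 = +0.125715
  k=1: (−1)^1·1.0000/(1)·0.3546^0·0.9350^2 = -0.874285
d^1_{0,0}(2.4167) = +0.125715 -0.874285 = -0.748571

d=-0.7486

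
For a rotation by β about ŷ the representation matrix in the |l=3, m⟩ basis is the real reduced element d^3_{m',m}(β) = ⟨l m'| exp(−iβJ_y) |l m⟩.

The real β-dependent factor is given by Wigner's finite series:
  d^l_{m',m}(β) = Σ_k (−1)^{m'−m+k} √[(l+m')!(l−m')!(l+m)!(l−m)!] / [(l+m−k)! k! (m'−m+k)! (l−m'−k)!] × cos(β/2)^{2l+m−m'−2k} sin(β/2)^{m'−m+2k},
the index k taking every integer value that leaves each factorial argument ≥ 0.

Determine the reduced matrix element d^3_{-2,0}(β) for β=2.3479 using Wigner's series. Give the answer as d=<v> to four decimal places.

d^3_{-2,0}(β=2.3479) via Wigner's sum:
c=cos(2.3479/2)=0.386512, s=sin(2.3479/2)=0.922285; N=√[1·120·6·6]=65.726707
k∈{2,3} keeps every argument non-negative
  k=2: (−1)^0·65.7267/(12)·0.3865^4·0.9223^2 = +0.103978
  k=3: (−1)^1·65.7267/(12)·0.3865^2·0.9223^4 = -0.592032
d^3_{-2,0}(2.3479) = +0.103978 -0.592032 = -0.488055

d=-0.4881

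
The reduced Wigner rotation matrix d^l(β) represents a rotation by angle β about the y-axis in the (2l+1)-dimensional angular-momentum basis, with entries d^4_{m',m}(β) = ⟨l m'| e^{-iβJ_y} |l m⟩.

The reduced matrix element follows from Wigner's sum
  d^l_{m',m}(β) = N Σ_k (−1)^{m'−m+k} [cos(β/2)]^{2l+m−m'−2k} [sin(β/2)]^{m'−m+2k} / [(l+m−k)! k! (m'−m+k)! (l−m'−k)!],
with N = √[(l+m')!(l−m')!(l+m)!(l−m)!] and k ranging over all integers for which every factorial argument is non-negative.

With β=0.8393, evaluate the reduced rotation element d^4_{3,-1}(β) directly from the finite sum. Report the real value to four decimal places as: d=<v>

d^4_{3,-1}(β=0.8393) via Wigner's sum:
Half-angle: c=0.913232, s=0.407441. N=√(5040·1·6·120)=1904.940944
k: max(0,(-1)−(3))=0 … min(4+(-1),4−(3))=1
  k=0: (−1)^4·1904.9409/(144)·0.9132^4·0.4074^4 = +0.253572
  k=1: (−1)^5·1904.9409/(240)·0.9132^2·0.4074^6 = -0.030284
d^4_{3,-1}(0.8393) = +0.253572 -0.030284 = +0.223287

d=0.2233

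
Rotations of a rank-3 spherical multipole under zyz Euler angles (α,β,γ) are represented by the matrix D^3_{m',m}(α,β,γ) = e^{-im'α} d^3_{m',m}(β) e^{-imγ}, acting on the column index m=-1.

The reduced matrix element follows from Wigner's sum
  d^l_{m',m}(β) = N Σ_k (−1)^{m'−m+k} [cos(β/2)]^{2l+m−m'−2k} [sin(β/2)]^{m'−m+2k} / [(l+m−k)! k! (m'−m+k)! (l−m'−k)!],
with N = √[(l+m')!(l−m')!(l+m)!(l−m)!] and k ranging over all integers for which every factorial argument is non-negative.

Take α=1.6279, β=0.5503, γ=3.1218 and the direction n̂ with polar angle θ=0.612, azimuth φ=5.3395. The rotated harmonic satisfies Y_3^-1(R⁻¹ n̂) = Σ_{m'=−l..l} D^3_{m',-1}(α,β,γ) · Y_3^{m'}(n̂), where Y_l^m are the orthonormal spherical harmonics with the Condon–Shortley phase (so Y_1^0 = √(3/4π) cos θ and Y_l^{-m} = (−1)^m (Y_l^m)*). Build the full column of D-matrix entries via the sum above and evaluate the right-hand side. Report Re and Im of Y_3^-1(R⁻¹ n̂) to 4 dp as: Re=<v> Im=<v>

Need the full column D^3_{m',-1} for m'=−3..3 at α=1.6279, β=0.5503, γ=3.1218.
cos(β/2)=0.962384, sin(β/2)=0.271691
d^3_{-3,-1}: single k=2 term ⇒ +0.245240;  D = -0.037016+0.242430i
d^3_{-2,-1}: k∈[1..2] ⇒ +0.709282 -0.113058 = +0.596223;  D = +0.593568+0.056209i
d^3_{-1,-1}: k∈[0..2] ⇒ +0.794496 -0.506566 +0.030280 = +0.318210;  D = +0.011870-0.317988i
d^3_{0,-1}: k∈[0..2] ⇒ -0.776979 +0.185774 -0.004935 = -0.596140;  D = +0.596024-0.011798i
d^3_{1,-1}: k∈[0..2] ⇒ +0.379924 -0.040373 +0.000402 = +0.339954;  D = +0.026115+0.338949i
d^3_{2,-1}: k∈[0..1] ⇒ -0.113058 +0.004505 = -0.108553;  D = -0.107580+0.014503i
d^3_{3,-1}: single k=0 term ⇒ +0.019545;  D = -0.003713-0.019190i
Y_3^{m'}(θ=0.612,φ=5.3395) and Σ D·Y over m':
  (-0.0370+0.2424i)·(-0.0753+0.0242i)  (+0.5936+0.0562i)·(-0.0860+0.2624i)  (+0.0119-0.3180i)·(+0.2560+0.3533i)  (+0.5960-0.0118i)·(+0.1068+0.0000i)  (+0.0261+0.3389i)·(-0.2560+0.3533i)  (-0.1076+0.0145i)·(-0.0860-0.2624i)  (-0.0037-0.0192i)·(+0.0753+0.0242i)
Y_3^-1(R⁻¹ n̂) = -0.002986+0.001169i

Re=-0.0030 Im=0.0012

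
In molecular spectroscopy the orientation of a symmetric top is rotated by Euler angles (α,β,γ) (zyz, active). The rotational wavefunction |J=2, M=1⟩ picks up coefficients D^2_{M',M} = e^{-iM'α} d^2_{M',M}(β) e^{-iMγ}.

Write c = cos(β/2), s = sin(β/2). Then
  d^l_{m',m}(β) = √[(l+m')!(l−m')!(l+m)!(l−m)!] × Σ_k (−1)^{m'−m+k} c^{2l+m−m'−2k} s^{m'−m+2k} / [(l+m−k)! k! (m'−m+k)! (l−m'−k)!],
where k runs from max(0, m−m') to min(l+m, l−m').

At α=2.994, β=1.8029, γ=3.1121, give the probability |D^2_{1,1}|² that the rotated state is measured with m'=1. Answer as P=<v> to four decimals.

P=0.3160

First d^2_{1,1}(β=1.8029), then the phase factors e^{-i(1)α} and e^{-i(1)γ}:
With c≡cos(β/2)=0.620473 and s≡sin(β/2)=0.784227, N=[6·1·6·1]^{1/2}=6.000000
k∈{0,1} keeps every argument non-negative
  k=0: (−1)^0·6.0000/(6)·0.6205^4·0.7842^0 = +0.148215
  k=1: (−1)^1·6.0000/(2)·0.6205^2·0.7842^2 = -0.710316
d^2_{1,1}(1.8029) = +0.148215 -0.710316 = -0.562101
|D^2_{1,1}|² = |d^2_{1,1}(β)|² = (-0.562101)² = 0.315958 (the z-rotation phases have unit modulus)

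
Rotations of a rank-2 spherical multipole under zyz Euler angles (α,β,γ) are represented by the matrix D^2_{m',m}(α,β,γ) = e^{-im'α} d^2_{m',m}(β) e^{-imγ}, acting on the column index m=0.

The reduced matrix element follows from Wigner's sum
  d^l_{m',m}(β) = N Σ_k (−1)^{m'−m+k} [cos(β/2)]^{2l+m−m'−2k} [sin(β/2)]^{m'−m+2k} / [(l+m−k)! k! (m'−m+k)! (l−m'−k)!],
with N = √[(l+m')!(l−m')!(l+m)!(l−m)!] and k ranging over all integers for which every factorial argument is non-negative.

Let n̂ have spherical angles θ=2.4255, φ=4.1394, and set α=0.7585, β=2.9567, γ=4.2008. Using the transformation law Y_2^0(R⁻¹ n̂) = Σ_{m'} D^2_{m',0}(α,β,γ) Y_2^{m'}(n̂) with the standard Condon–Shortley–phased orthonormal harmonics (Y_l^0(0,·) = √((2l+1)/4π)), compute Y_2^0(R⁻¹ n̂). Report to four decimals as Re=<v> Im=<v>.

Need the full column D^2_{m',0} for m'=−2..2 at α=0.7585, β=2.9567, γ=4.2008.
cos(β/2)=0.092315, sin(β/2)=0.995730
d^2_{-2,0}: single k=2 term ⇒ +0.020697;  D = +0.001113+0.020667i
d^2_{-1,0}: k∈[1..2] ⇒ +0.001919 -0.223240 = -0.221321;  D = -0.160650-0.152232i
d^2_{0,0}: k∈[0..2] ⇒ +0.000073 -0.033798 +0.983029 = +0.949304;  D = +0.949304+0.000000i
d^2_{1,0}: k∈[0..1] ⇒ -0.001919 +0.223240 = +0.221321;  D = +0.160650-0.152232i
d^2_{2,0}: single k=0 term ⇒ +0.020697;  D = +0.001113-0.020667i
Y_2^{m'}(θ=2.4255,φ=4.1394) and Σ D·Y over m':
  (+0.0011+0.0207i)·(-0.0686-0.1517i)  (-0.1606-0.1522i)·(+0.2074-0.3215i)  (+0.9493+0.0000i)·(+0.2231+0.0000i)  (+0.1606-0.1522i)·(-0.2074-0.3215i)  (+0.0011-0.0207i)·(-0.0686+0.1517i)
Y_2^0(R⁻¹ n̂) = +0.053353-0.000000i

Re=0.0534 Im=0.0000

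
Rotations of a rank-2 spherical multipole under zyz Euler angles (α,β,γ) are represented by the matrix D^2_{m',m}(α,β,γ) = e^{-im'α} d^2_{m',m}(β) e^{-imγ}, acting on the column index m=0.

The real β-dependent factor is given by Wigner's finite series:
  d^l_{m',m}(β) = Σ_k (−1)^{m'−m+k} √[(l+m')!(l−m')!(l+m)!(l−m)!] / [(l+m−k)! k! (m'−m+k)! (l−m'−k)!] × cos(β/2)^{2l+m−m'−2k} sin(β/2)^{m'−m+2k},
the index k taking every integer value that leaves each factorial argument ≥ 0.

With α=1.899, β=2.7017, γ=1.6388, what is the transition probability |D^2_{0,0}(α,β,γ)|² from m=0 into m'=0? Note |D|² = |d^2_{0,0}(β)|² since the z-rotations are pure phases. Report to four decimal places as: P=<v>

P=0.5300

First d^2_{0,0}(β=2.7017), then the phase factors e^{-i(0)α} and e^{-i(0)γ}:
c=cos(2.7017/2)=0.218177, s=sin(2.7017/2)=0.975909; N=√[2·2·2·2]=4.000000
k: max(0,(0)−(0))=0 … min(2+(0),2−(0))=2
  k=0: (−1)^0·4.0000/(4)·0.2182^4·0.9759^0 = +0.002266
  k=1: (−1)^1·4.0000/(1)·0.2182^2·0.9759^2 = -0.181342
  k=2: (−1)^2·4.0000/(4)·0.2182^0·0.9759^4 = +0.907063
d^2_{0,0}(2.7017) = +0.002266 -0.181342 +0.907063 = +0.727987
|D^2_{0,0}|² = |d^2_{0,0}(β)|² = (+0.727987)² = 0.529966 (the z-rotation phases have unit modulus)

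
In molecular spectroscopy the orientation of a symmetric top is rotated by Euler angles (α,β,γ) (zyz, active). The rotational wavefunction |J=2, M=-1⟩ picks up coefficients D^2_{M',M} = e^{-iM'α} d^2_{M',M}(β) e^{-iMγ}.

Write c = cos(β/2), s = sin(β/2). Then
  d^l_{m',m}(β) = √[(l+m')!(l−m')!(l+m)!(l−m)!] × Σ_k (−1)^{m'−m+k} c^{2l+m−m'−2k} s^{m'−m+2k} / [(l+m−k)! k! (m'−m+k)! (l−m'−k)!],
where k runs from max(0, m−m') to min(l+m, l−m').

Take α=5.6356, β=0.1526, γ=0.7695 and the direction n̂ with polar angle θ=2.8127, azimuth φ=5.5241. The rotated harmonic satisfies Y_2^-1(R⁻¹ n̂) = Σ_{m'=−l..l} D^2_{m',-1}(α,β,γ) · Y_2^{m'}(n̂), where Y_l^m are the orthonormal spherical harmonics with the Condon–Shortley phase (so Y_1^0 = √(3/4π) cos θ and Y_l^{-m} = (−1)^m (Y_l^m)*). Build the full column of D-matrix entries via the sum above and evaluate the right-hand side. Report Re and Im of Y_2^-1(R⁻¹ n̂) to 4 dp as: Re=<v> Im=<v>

Re=-0.2097 Im=-0.2374

Need the full column D^2_{m',-1} for m'=−2..2 at α=5.6356, β=0.1526, γ=0.7695.
cos(β/2)=0.997091, sin(β/2)=0.076226
d^2_{-2,-1}: single k=1 term ⇒ +0.151125;  D = +0.130721-0.075834i
d^2_{-1,-1}: k∈[0..1] ⇒ +0.988413 -0.017330 = +0.971083;  D = +0.963875+0.118096i
d^2_{0,-1}: k∈[0..1] ⇒ -0.185090 +0.001082 = -0.184008;  D = -0.132165-0.128028i
d^2_{1,-1}: k∈[0..1] ⇒ +0.017330 -0.000034 = +0.017296;  D = +0.002648+0.017092i
d^2_{2,-1}: single k=0 term ⇒ -0.000883;  D = +0.000419-0.000778i
Y_2^{m'}(θ=2.8127,φ=5.5241) and Σ D·Y over m':
  (+0.1307-0.0758i)·(+0.0021+0.0402i)  (+0.9639+0.1181i)·(-0.1713-0.1625i)  (-0.1322-0.1280i)·(+0.5321+0.0000i)  (+0.0026+0.0171i)·(+0.1713-0.1625i)  (+0.0004-0.0008i)·(+0.0021-0.0402i)
Y_2^-1(R⁻¹ n̂) = -0.209730-0.237438i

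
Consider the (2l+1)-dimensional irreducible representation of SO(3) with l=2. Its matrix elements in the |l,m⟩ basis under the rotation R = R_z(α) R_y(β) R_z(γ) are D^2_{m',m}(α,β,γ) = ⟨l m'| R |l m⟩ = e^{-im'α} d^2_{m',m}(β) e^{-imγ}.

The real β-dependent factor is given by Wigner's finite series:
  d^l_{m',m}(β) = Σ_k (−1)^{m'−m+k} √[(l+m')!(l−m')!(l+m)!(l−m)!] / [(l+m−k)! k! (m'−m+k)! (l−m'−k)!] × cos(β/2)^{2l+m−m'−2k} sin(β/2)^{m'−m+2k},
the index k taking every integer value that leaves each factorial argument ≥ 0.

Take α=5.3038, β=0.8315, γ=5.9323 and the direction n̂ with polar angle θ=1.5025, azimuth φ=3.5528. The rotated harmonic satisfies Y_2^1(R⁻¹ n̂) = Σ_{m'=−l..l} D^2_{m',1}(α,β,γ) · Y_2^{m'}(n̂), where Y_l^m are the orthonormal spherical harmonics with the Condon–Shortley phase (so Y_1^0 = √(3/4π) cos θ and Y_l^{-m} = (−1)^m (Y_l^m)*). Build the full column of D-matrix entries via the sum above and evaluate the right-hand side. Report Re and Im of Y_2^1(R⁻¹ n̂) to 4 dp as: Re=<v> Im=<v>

Re=0.0118 Im=-0.0653

Need the full column D^2_{m',1} for m'=−2..2 at α=5.3038, β=0.8315, γ=5.9323.
cos(β/2)=0.914814, sin(β/2)=0.403876
d^2_{-2,1}: single k=3 term ⇒ +0.120533;  D = -0.004469-0.120450i
d^2_{-1,1}: k∈[2..3] ⇒ +0.409527 -0.026607 = +0.382921;  D = +0.309748-0.225131i
d^2_{0,1}: k∈[1..2] ⇒ +0.757394 -0.147623 = +0.609771;  D = +0.572617+0.209596i
d^2_{1,1}: k∈[0..1] ⇒ +0.700375 -0.409527 = +0.290848;  D = +0.069284+0.282475i
d^2_{2,1}: single k=0 term ⇒ -0.618409;  D = +0.416465-0.457151i
Y_2^{m'}(θ=1.5025,φ=3.5528) and Σ D·Y over m':
  (-0.0045-0.1205i)·(+0.2616-0.2817i)  (+0.3097-0.2251i)·(-0.0482+0.0210i)  (+0.5726+0.2096i)·(-0.3110+0.0000i)  (+0.0693+0.2825i)·(+0.0482+0.0210i)  (+0.4165-0.4572i)·(+0.2616+0.2817i)
Y_2^1(R⁻¹ n̂) = +0.011773-0.065256i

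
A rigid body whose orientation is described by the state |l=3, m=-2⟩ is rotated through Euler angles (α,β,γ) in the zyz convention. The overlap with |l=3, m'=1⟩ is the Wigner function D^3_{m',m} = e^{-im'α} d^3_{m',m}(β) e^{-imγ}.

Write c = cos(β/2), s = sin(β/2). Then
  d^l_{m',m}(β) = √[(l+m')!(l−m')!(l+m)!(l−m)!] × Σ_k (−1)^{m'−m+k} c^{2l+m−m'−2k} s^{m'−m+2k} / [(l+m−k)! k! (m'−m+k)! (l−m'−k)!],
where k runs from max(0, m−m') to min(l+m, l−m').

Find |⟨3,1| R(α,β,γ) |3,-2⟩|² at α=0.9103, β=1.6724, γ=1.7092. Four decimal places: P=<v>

D^3_{1,-2}(0.9103,1.6724,1.7092) = e^{-i·1·0.9103}·d^3_{1,-2}(1.6724)·e^{-i·-2·1.7092}. Compute d first:
Half-angle: c=0.670288, s=0.742101. N=√(24·2·1·120)=75.894664
k: max(0,(-2)−(1))=0 … min(3+(-2),3−(1))=1
  k=0: (−1)^3·75.8947/(12)·0.6703^3·0.7421^3 = -0.778401
  k=1: (−1)^4·75.8947/(24)·0.6703^1·0.7421^5 = +0.477065
d^3_{1,-2}(1.6724) = -0.778401 +0.477065 = -0.301336
|D^3_{1,-2}|² = |d^3_{1,-2}(β)|² = (-0.301336)² = 0.090803 (the z-rotation phases have unit modulus)

P=0.0908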